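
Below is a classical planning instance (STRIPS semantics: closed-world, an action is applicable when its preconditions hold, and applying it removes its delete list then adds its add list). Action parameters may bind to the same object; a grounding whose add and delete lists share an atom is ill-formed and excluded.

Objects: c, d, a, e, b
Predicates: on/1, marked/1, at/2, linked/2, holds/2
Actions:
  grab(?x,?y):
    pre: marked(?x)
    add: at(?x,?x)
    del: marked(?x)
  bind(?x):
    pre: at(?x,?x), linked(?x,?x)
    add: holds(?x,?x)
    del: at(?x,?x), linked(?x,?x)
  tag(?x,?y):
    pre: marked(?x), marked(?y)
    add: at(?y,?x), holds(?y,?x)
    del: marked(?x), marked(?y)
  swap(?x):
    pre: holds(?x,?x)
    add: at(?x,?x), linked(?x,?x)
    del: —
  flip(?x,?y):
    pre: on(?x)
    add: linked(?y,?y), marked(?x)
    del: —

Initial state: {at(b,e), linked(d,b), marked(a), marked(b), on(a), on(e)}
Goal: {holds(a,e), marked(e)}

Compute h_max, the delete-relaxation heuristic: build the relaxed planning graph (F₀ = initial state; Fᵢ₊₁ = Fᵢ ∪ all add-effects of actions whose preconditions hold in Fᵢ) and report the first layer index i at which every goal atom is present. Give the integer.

F0 = init (6 atoms)
F1 = F0 ∪ {at(a,a), at(a,b), at(b,a), at(b,b), holds(a,a), holds(a,b), holds(b,a), holds(b,b), linked(a,a), linked(b,b), linked(c,c), linked(d,d), linked(e,e), marked(e)}  (20 atoms)
F2 = F1 ∪ {at(a,e), at(e,a), at(e,b), at(e,e), holds(a,e), holds(b,e), holds(e,a), holds(e,b), holds(e,e)}  (29 atoms)
goal ⊆ F2  ⇒  h_max = 2

2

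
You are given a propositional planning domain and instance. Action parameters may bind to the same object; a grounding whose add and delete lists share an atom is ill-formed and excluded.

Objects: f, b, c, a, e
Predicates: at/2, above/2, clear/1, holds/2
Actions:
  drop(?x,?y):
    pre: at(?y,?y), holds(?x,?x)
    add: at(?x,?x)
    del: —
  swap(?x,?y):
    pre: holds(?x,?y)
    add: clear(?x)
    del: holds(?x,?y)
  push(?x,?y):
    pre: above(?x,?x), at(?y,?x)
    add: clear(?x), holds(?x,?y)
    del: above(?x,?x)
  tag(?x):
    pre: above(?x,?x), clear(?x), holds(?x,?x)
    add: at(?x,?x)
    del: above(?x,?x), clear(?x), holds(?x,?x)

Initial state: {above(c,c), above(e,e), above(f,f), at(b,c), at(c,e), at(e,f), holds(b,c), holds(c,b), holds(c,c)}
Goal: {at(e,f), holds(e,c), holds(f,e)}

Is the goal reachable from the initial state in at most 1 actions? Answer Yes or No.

No

1. push(f,e)  →  {above(c,c), above(e,e), at(b,c), at(c,e), at(e,f), clear(f), holds(b,c), holds(c,b), holds(c,c), holds(f,e)}
2. push(e,c)  →  {above(c,c), at(b,c), at(c,e), at(e,f), clear(e), clear(f), holds(b,c), holds(c,b), holds(c,c), holds(e,c), holds(f,e)}
optimal plan length = 2; 2 > 1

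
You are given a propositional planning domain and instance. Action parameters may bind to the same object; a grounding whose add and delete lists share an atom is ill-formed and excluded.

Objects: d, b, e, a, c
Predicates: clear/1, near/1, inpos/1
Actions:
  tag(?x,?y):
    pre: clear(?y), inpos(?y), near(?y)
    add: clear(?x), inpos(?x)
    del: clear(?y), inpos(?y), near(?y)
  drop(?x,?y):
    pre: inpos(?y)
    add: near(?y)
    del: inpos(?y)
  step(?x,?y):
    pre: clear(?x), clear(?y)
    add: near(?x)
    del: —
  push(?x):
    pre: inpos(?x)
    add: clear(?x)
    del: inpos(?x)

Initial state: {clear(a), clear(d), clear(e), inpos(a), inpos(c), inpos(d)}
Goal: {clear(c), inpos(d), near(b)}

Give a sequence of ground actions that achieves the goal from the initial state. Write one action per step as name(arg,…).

1. step(a,d)  →  {clear(a), clear(d), clear(e), inpos(a), inpos(c), inpos(d), near(a)}
2. tag(b,a)  →  {clear(b), clear(d), clear(e), inpos(b), inpos(c), inpos(d)}
3. drop(d,b)  →  {clear(b), clear(d), clear(e), inpos(c), inpos(d), near(b)}
4. push(c)  →  {clear(b), clear(c), clear(d), clear(e), inpos(d), near(b)}

step(a,d); tag(b,a); drop(d,b); push(c)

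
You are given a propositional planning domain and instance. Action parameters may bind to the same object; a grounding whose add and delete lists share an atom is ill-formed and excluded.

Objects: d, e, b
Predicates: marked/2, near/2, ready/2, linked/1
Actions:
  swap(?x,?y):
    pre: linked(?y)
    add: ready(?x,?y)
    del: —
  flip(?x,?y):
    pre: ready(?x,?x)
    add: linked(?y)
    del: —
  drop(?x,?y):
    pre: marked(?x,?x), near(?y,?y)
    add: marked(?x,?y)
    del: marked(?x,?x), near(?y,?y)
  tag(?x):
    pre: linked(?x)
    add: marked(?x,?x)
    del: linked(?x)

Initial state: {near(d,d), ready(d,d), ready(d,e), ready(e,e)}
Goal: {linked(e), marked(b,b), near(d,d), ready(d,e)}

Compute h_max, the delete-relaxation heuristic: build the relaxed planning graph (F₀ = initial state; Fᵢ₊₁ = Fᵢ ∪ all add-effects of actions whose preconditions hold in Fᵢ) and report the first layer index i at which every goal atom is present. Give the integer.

2

F0 = init (4 atoms)
F1 = F0 ∪ {linked(b), linked(d), linked(e)}  (7 atoms)
F2 = F1 ∪ {marked(b,b), marked(d,d), marked(e,e), ready(b,b), ready(b,d), ready(b,e), ready(d,b), ready(e,b), ready(e,d)}  (16 atoms)
goal ⊆ F2  ⇒  h_max = 2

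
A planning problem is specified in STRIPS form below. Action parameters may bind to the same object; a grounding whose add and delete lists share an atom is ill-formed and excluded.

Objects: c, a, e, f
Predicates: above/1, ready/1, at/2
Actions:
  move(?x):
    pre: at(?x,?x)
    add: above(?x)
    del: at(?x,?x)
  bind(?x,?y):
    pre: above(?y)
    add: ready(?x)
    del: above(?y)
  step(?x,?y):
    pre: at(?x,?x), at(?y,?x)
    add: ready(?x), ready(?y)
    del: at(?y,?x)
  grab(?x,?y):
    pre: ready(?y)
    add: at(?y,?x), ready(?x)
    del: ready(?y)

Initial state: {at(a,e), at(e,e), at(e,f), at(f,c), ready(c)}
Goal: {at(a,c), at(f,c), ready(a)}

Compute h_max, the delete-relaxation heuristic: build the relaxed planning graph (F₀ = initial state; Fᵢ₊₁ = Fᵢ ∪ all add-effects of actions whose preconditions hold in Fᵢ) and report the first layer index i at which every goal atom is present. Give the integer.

2

F0 = init (5 atoms)
F1 = F0 ∪ {above(e), at(c,a), at(c,e), at(c,f), ready(a), ready(e), ready(f)}  (12 atoms)
F2 = F1 ∪ {at(a,c), at(a,f), at(e,a), at(e,c), at(f,a), at(f,e)}  (18 atoms)
goal ⊆ F2  ⇒  h_max = 2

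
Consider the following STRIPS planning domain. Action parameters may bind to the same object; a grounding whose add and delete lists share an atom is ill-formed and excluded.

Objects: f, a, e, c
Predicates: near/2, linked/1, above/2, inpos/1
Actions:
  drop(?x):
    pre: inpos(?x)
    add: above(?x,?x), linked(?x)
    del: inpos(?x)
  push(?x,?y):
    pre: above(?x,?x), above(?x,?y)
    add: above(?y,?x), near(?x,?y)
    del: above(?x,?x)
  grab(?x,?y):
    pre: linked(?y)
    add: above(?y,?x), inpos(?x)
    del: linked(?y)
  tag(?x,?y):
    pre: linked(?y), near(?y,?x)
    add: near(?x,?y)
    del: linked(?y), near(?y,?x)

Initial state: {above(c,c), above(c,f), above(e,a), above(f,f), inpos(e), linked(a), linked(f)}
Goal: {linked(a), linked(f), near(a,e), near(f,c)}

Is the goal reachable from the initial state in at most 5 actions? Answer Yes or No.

1. drop(e)  →  {above(c,c), above(c,f), above(e,a), above(e,e), above(f,f), linked(a), linked(e), linked(f)}
2. push(e,a)  →  {above(a,e), above(c,c), above(c,f), above(e,a), above(f,f), linked(a), linked(e), linked(f), near(e,a)}
3. push(c,f)  →  {above(a,e), above(c,f), above(e,a), above(f,c), above(f,f), linked(a), linked(e), linked(f), near(c,f), near(e,a)}
4. push(f,c)  →  {above(a,e), above(c,f), above(e,a), above(f,c), linked(a), linked(e), linked(f), near(c,f), near(e,a), near(f,c)}
5. tag(a,e)  →  {above(a,e), above(c,f), above(e,a), above(f,c), linked(a), linked(f), near(a,e), near(c,f), near(f,c)}
optimal plan length = 5; 5 ≤ 5

Yes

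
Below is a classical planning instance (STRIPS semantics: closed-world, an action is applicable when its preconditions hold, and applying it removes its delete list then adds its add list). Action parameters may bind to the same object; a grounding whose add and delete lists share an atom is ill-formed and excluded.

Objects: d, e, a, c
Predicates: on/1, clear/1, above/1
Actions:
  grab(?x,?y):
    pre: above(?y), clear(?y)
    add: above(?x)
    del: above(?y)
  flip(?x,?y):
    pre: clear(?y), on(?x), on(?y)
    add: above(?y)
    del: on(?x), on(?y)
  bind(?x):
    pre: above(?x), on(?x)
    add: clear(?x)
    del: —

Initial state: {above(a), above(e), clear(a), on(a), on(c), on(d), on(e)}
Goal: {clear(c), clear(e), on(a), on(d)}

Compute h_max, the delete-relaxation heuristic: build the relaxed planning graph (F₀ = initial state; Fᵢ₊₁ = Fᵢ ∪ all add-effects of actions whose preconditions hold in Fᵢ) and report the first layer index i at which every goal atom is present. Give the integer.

F0 = init (7 atoms)
F1 = F0 ∪ {above(c), above(d), clear(e)}  (10 atoms)
F2 = F1 ∪ {clear(c), clear(d)}  (12 atoms)
goal ⊆ F2  ⇒  h_max = 2

2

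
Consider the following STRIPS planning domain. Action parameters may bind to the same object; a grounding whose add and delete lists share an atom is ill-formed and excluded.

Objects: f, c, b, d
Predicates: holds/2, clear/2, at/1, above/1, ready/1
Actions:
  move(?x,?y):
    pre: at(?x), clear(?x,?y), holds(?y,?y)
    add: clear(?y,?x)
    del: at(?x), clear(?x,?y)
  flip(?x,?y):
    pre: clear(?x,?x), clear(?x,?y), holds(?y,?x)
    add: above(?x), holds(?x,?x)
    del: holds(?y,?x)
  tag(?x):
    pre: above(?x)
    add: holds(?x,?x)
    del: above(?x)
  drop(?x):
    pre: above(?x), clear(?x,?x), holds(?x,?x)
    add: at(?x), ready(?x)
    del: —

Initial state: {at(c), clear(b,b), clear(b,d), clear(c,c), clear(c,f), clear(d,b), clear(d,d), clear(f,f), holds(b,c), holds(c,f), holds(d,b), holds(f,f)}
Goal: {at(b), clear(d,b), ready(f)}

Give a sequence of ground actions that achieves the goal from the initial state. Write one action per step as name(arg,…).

move(c,f); flip(f,c); flip(b,d); drop(f); drop(b)

1. move(c,f)  →  {clear(b,b), clear(b,d), clear(c,c), clear(d,b), clear(d,d), clear(f,c), clear(f,f), holds(b,c), holds(c,f), holds(d,b), holds(f,f)}
2. flip(f,c)  →  {above(f), clear(b,b), clear(b,d), clear(c,c), clear(d,b), clear(d,d), clear(f,c), clear(f,f), holds(b,c), holds(d,b), holds(f,f)}
3. flip(b,d)  →  {above(b), above(f), clear(b,b), clear(b,d), clear(c,c), clear(d,b), clear(d,d), clear(f,c), clear(f,f), holds(b,b), holds(b,c), holds(f,f)}
4. drop(f)  →  {above(b), above(f), at(f), clear(b,b), clear(b,d), clear(c,c), clear(d,b), clear(d,d), clear(f,c), clear(f,f), holds(b,b), holds(b,c), holds(f,f), ready(f)}
5. drop(b)  →  {above(b), above(f), at(b), at(f), clear(b,b), clear(b,d), clear(c,c), clear(d,b), clear(d,d), clear(f,c), clear(f,f), holds(b,b), holds(b,c), holds(f,f), ready(b), ready(f)}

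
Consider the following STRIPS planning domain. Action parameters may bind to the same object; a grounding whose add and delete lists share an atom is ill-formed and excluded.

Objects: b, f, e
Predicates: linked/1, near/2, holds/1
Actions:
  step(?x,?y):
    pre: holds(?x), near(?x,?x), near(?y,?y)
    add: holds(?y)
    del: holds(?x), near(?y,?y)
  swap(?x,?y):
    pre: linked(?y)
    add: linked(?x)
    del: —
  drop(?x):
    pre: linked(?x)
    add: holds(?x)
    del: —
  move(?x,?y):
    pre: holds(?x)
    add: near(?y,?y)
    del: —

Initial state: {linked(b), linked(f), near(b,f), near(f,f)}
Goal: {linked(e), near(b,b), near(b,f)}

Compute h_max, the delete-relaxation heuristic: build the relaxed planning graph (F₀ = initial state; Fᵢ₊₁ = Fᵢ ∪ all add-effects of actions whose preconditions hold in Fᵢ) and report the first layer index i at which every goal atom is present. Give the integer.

2

F0 = init (4 atoms)
F1 = F0 ∪ {holds(b), holds(f), linked(e)}  (7 atoms)
F2 = F1 ∪ {holds(e), near(b,b), near(e,e)}  (10 atoms)
goal ⊆ F2  ⇒  h_max = 2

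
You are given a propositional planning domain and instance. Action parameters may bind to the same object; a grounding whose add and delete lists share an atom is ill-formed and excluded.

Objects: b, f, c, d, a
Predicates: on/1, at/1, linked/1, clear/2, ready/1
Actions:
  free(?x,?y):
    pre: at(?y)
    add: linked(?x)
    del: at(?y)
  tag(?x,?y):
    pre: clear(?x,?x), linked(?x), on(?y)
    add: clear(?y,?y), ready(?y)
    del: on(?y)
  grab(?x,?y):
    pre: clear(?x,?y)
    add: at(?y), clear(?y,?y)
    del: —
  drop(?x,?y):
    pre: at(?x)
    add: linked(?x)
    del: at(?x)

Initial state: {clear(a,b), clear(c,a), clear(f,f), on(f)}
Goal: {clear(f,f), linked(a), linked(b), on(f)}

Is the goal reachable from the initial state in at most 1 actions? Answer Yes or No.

No

1. grab(f,f)  →  {at(f), clear(a,b), clear(c,a), clear(f,f), on(f)}
2. free(b,f)  →  {clear(a,b), clear(c,a), clear(f,f), linked(b), on(f)}
3. grab(f,f)  →  {at(f), clear(a,b), clear(c,a), clear(f,f), linked(b), on(f)}
4. free(a,f)  →  {clear(a,b), clear(c,a), clear(f,f), linked(a), linked(b), on(f)}
optimal plan length = 4; 4 > 1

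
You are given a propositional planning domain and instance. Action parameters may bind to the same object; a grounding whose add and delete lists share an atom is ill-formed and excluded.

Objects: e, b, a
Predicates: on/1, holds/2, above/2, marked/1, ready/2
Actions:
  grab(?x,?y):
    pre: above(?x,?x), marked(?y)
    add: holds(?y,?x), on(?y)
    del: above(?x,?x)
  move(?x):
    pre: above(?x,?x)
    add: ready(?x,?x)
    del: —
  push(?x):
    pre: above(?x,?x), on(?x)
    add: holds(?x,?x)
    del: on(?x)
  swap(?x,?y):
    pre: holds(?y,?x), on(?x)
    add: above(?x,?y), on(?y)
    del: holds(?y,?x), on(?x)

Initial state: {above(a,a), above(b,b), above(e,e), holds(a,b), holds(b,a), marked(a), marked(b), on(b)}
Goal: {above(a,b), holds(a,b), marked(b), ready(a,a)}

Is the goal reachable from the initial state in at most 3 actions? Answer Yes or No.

1. grab(e,a)  →  {above(a,a), above(b,b), holds(a,b), holds(a,e), holds(b,a), marked(a), marked(b), on(a), on(b)}
2. move(a)  →  {above(a,a), above(b,b), holds(a,b), holds(a,e), holds(b,a), marked(a), marked(b), on(a), on(b), ready(a,a)}
3. swap(a,b)  →  {above(a,a), above(a,b), above(b,b), holds(a,b), holds(a,e), marked(a), marked(b), on(b), ready(a,a)}
optimal plan length = 3; 3 ≤ 3

Yes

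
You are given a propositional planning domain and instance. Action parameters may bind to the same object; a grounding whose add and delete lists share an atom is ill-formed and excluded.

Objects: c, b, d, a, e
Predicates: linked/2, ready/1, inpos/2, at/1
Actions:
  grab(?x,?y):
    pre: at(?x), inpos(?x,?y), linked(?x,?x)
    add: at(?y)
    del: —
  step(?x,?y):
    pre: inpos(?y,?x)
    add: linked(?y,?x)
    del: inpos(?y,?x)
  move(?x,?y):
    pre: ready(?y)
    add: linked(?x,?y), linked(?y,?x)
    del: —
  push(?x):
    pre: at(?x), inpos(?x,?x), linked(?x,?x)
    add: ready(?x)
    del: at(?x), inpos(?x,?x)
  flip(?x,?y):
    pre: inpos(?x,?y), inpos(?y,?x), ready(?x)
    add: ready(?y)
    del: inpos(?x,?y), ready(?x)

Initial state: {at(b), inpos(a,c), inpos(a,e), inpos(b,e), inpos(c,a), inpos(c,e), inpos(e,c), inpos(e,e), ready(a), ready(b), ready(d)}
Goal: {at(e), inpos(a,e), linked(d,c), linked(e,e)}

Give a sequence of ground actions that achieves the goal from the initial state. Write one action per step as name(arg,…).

step(e,e); move(c,d); move(b,b); grab(b,e)

1. step(e,e)  →  {at(b), inpos(a,c), inpos(a,e), inpos(b,e), inpos(c,a), inpos(c,e), inpos(e,c), linked(e,e), ready(a), ready(b), ready(d)}
2. move(c,d)  →  {at(b), inpos(a,c), inpos(a,e), inpos(b,e), inpos(c,a), inpos(c,e), inpos(e,c), linked(c,d), linked(d,c), linked(e,e), ready(a), ready(b), ready(d)}
3. move(b,b)  →  {at(b), inpos(a,c), inpos(a,e), inpos(b,e), inpos(c,a), inpos(c,e), inpos(e,c), linked(b,b), linked(c,d), linked(d,c), linked(e,e), ready(a), ready(b), ready(d)}
4. grab(b,e)  →  {at(b), at(e), inpos(a,c), inpos(a,e), inpos(b,e), inpos(c,a), inpos(c,e), inpos(e,c), linked(b,b), linked(c,d), linked(d,c), linked(e,e), ready(a), ready(b), ready(d)}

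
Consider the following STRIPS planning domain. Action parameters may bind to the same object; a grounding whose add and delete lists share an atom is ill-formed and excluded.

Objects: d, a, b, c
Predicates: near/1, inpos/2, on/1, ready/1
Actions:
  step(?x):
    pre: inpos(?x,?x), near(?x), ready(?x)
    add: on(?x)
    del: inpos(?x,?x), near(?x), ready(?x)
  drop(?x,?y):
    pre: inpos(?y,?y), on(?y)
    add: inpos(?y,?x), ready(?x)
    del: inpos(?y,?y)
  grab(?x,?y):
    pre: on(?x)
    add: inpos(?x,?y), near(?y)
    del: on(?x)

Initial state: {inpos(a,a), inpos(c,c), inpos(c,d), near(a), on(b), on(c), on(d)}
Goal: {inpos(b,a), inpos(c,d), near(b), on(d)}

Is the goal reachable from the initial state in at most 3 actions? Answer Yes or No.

Yes

1. grab(b,a)  →  {inpos(a,a), inpos(b,a), inpos(c,c), inpos(c,d), near(a), on(c), on(d)}
2. grab(c,b)  →  {inpos(a,a), inpos(b,a), inpos(c,b), inpos(c,c), inpos(c,d), near(a), near(b), on(d)}
optimal plan length = 2; 2 ≤ 3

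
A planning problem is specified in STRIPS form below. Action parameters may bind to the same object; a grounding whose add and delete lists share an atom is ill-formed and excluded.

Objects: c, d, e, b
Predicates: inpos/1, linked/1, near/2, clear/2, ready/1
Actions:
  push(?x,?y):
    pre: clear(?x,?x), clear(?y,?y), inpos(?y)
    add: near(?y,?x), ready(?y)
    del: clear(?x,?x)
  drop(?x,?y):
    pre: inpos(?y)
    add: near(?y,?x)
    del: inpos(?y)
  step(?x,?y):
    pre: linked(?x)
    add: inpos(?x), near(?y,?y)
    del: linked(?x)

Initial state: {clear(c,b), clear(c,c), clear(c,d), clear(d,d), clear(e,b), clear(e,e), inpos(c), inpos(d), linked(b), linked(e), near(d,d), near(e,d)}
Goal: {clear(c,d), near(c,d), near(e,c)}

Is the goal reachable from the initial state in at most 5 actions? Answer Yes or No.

1. push(d,c)  →  {clear(c,b), clear(c,c), clear(c,d), clear(e,b), clear(e,e), inpos(c), inpos(d), linked(b), linked(e), near(c,d), near(d,d), near(e,d), ready(c)}
2. step(e,c)  →  {clear(c,b), clear(c,c), clear(c,d), clear(e,b), clear(e,e), inpos(c), inpos(d), inpos(e), linked(b), near(c,c), near(c,d), near(d,d), near(e,d), ready(c)}
3. push(c,e)  →  {clear(c,b), clear(c,d), clear(e,b), clear(e,e), inpos(c), inpos(d), inpos(e), linked(b), near(c,c), near(c,d), near(d,d), near(e,c), near(e,d), ready(c), ready(e)}
optimal plan length = 3; 3 ≤ 5

Yes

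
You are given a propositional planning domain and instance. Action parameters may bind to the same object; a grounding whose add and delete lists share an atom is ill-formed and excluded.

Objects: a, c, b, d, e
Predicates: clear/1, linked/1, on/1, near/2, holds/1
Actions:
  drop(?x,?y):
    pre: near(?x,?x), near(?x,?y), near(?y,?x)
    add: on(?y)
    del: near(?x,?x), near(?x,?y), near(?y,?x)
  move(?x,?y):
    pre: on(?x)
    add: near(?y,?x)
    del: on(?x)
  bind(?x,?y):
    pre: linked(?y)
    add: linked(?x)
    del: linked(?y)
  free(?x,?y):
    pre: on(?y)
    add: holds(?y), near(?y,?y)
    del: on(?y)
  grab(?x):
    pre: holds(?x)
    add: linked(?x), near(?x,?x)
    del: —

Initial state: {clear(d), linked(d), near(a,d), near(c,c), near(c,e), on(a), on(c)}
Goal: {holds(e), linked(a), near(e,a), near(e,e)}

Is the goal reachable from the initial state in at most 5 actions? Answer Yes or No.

Yes

1. move(a,e)  →  {clear(d), linked(d), near(a,d), near(c,c), near(c,e), near(e,a), on(c)}
2. move(c,e)  →  {clear(d), linked(d), near(a,d), near(c,c), near(c,e), near(e,a), near(e,c)}
3. drop(c,e)  →  {clear(d), linked(d), near(a,d), near(e,a), on(e)}
4. bind(a,d)  →  {clear(d), linked(a), near(a,d), near(e,a), on(e)}
5. free(a,e)  →  {clear(d), holds(e), linked(a), near(a,d), near(e,a), near(e,e)}
optimal plan length = 5; 5 ≤ 5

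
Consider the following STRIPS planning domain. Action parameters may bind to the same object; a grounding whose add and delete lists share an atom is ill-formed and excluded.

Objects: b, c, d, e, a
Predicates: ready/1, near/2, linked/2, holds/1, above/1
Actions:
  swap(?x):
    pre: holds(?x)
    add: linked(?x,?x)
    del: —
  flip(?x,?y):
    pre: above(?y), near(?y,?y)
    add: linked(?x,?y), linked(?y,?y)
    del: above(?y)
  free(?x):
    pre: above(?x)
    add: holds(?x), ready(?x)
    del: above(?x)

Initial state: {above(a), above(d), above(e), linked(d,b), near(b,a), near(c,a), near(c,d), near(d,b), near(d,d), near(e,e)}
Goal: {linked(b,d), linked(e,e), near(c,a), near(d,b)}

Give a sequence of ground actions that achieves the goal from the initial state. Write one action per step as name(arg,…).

1. flip(b,d)  →  {above(a), above(e), linked(b,d), linked(d,b), linked(d,d), near(b,a), near(c,a), near(c,d), near(d,b), near(d,d), near(e,e)}
2. flip(b,e)  →  {above(a), linked(b,d), linked(b,e), linked(d,b), linked(d,d), linked(e,e), near(b,a), near(c,a), near(c,d), near(d,b), near(d,d), near(e,e)}

flip(b,d); flip(b,e)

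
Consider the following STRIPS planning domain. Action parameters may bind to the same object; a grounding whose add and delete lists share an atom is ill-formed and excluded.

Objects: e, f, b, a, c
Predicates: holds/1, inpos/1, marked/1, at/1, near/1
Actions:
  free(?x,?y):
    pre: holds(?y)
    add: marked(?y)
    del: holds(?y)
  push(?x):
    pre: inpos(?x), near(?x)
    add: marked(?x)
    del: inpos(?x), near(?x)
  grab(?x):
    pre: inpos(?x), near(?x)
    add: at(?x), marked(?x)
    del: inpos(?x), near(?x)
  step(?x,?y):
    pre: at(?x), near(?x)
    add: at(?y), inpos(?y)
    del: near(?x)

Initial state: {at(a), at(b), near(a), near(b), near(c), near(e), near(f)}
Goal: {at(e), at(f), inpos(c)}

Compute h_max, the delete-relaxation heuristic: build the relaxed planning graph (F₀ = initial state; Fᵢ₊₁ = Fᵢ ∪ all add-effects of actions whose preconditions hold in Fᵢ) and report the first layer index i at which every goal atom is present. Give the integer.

F0 = init (7 atoms)
F1 = F0 ∪ {at(c), at(e), at(f), inpos(a), inpos(b), inpos(c), inpos(e), inpos(f)}  (15 atoms)
goal ⊆ F1  ⇒  h_max = 1

1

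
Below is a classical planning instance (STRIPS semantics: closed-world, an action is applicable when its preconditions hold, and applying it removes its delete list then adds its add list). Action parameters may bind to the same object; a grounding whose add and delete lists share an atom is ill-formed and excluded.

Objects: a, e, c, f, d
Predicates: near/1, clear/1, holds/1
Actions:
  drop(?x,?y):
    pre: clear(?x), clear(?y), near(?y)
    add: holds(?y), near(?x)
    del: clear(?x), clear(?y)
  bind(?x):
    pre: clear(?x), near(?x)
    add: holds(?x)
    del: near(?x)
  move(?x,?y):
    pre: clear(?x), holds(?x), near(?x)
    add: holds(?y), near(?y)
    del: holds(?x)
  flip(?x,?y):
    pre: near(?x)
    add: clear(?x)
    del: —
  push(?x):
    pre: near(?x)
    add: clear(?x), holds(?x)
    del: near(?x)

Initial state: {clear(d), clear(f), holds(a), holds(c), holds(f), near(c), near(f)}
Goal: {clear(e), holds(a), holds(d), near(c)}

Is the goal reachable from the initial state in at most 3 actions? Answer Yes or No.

Yes

1. move(f,e)  →  {clear(d), clear(f), holds(a), holds(c), holds(e), near(c), near(e), near(f)}
2. flip(e,a)  →  {clear(d), clear(e), clear(f), holds(a), holds(c), holds(e), near(c), near(e), near(f)}
3. move(e,d)  →  {clear(d), clear(e), clear(f), holds(a), holds(c), holds(d), near(c), near(d), near(e), near(f)}
optimal plan length = 3; 3 ≤ 3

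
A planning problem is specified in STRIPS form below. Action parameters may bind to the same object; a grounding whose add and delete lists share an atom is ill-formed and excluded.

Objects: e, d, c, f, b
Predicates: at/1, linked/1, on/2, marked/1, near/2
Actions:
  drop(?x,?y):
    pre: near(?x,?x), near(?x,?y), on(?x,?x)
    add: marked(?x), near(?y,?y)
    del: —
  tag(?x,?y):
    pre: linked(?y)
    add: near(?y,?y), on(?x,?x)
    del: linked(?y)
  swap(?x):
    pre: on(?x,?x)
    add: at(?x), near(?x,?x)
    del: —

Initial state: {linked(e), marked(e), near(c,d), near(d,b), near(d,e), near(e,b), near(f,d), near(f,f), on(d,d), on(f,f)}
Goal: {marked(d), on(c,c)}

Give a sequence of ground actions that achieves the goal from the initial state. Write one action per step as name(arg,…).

1. drop(f,d)  →  {linked(e), marked(e), marked(f), near(c,d), near(d,b), near(d,d), near(d,e), near(e,b), near(f,d), near(f,f), on(d,d), on(f,f)}
2. drop(d,e)  →  {linked(e), marked(d), marked(e), marked(f), near(c,d), near(d,b), near(d,d), near(d,e), near(e,b), near(e,e), near(f,d), near(f,f), on(d,d), on(f,f)}
3. tag(c,e)  →  {marked(d), marked(e), marked(f), near(c,d), near(d,b), near(d,d), near(d,e), near(e,b), near(e,e), near(f,d), near(f,f), on(c,c), on(d,d), on(f,f)}

drop(f,d); drop(d,e); tag(c,e)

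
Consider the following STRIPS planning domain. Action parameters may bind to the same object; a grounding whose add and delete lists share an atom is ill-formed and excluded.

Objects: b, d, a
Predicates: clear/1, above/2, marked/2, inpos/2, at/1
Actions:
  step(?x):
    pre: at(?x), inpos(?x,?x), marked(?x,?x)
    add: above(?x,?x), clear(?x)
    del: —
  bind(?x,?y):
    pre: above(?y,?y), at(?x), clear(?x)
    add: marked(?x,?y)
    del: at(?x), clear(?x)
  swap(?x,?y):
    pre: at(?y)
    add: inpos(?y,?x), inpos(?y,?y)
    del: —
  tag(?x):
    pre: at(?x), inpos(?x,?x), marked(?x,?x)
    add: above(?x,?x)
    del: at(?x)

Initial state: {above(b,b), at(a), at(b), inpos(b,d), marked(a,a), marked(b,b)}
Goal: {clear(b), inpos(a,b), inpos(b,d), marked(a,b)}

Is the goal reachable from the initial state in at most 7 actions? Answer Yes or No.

Yes

1. swap(b,b)  →  {above(b,b), at(a), at(b), inpos(b,b), inpos(b,d), marked(a,a), marked(b,b)}
2. step(b)  →  {above(b,b), at(a), at(b), clear(b), inpos(b,b), inpos(b,d), marked(a,a), marked(b,b)}
3. swap(b,a)  →  {above(b,b), at(a), at(b), clear(b), inpos(a,a), inpos(a,b), inpos(b,b), inpos(b,d), marked(a,a), marked(b,b)}
4. step(a)  →  {above(a,a), above(b,b), at(a), at(b), clear(a), clear(b), inpos(a,a), inpos(a,b), inpos(b,b), inpos(b,d), marked(a,a), marked(b,b)}
5. bind(a,b)  →  {above(a,a), above(b,b), at(b), clear(b), inpos(a,a), inpos(a,b), inpos(b,b), inpos(b,d), marked(a,a), marked(a,b), marked(b,b)}
optimal plan length = 5; 5 ≤ 7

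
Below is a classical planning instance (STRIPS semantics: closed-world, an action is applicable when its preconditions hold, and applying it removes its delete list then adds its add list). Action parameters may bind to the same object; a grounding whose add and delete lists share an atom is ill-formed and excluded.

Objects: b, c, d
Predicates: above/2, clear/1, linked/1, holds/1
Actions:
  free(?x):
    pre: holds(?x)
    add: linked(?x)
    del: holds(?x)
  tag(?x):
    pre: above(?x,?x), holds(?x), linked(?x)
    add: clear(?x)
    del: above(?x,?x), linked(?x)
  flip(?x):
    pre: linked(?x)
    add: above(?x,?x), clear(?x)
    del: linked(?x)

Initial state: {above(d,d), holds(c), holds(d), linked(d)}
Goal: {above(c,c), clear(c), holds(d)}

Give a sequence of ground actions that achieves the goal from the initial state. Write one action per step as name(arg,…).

free(c); flip(c)

1. free(c)  →  {above(d,d), holds(d), linked(c), linked(d)}
2. flip(c)  →  {above(c,c), above(d,d), clear(c), holds(d), linked(d)}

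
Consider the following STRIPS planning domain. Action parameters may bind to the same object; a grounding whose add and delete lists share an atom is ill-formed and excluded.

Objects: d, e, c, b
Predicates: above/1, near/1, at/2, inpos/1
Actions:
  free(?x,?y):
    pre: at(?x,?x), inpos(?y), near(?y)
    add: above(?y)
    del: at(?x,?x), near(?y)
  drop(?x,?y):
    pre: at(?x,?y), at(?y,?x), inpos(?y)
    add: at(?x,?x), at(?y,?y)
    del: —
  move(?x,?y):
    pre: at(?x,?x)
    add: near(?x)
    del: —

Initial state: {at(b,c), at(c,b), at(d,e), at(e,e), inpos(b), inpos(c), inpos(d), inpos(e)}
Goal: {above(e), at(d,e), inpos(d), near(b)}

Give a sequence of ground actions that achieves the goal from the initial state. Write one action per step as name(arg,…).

1. drop(c,b)  →  {at(b,b), at(b,c), at(c,b), at(c,c), at(d,e), at(e,e), inpos(b), inpos(c), inpos(d), inpos(e)}
2. move(e,d)  →  {at(b,b), at(b,c), at(c,b), at(c,c), at(d,e), at(e,e), inpos(b), inpos(c), inpos(d), inpos(e), near(e)}
3. free(e,e)  →  {above(e), at(b,b), at(b,c), at(c,b), at(c,c), at(d,e), inpos(b), inpos(c), inpos(d), inpos(e)}
4. move(b,d)  →  {above(e), at(b,b), at(b,c), at(c,b), at(c,c), at(d,e), inpos(b), inpos(c), inpos(d), inpos(e), near(b)}

drop(c,b); move(e,d); free(e,e); move(b,d)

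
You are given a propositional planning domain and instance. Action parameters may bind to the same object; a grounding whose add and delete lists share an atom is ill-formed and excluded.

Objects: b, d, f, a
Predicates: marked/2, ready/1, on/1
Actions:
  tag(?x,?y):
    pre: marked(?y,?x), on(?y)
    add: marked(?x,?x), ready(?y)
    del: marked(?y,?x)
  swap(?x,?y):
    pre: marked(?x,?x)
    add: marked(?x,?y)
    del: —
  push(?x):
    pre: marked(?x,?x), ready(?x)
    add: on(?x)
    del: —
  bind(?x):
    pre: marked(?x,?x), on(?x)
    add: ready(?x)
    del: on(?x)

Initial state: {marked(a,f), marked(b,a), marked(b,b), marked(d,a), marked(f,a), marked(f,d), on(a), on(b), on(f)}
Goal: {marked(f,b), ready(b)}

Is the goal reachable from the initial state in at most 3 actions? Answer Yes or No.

Yes

1. tag(f,a)  →  {marked(b,a), marked(b,b), marked(d,a), marked(f,a), marked(f,d), marked(f,f), on(a), on(b), on(f), ready(a)}
2. tag(a,b)  →  {marked(a,a), marked(b,b), marked(d,a), marked(f,a), marked(f,d), marked(f,f), on(a), on(b), on(f), ready(a), ready(b)}
3. swap(f,b)  →  {marked(a,a), marked(b,b), marked(d,a), marked(f,a), marked(f,b), marked(f,d), marked(f,f), on(a), on(b), on(f), ready(a), ready(b)}
optimal plan length = 3; 3 ≤ 3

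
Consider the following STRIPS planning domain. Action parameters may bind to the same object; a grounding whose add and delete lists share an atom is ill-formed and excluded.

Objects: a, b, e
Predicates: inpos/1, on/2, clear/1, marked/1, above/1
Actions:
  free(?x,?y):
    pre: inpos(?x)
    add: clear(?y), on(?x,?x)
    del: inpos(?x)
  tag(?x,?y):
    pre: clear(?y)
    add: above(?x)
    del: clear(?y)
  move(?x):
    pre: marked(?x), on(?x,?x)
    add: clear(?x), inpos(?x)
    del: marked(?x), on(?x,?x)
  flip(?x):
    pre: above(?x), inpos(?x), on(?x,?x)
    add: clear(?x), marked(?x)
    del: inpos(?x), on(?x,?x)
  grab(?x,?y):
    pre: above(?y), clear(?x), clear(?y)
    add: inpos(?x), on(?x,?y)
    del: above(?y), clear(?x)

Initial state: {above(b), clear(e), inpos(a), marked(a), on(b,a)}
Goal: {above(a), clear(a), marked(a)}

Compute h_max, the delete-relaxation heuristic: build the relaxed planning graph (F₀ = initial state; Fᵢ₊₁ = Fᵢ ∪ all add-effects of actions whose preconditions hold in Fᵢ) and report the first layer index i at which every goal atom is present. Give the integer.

F0 = init (5 atoms)
F1 = F0 ∪ {above(a), above(e), clear(a), clear(b), on(a,a)}  (10 atoms)
goal ⊆ F1  ⇒  h_max = 1

1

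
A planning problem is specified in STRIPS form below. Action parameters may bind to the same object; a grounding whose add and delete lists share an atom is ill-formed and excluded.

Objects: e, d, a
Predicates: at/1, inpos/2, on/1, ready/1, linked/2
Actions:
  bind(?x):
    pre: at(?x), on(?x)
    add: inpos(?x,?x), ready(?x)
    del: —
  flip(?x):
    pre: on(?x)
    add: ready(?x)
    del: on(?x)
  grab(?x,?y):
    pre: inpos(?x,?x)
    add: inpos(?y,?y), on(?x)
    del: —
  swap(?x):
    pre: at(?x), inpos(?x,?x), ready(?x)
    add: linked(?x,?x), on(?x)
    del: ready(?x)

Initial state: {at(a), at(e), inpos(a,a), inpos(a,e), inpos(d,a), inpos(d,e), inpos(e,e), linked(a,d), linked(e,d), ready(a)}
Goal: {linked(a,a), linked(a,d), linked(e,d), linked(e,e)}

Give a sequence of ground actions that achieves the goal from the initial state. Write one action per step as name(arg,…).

grab(e,e); bind(e); swap(e); swap(a)

1. grab(e,e)  →  {at(a), at(e), inpos(a,a), inpos(a,e), inpos(d,a), inpos(d,e), inpos(e,e), linked(a,d), linked(e,d), on(e), ready(a)}
2. bind(e)  →  {at(a), at(e), inpos(a,a), inpos(a,e), inpos(d,a), inpos(d,e), inpos(e,e), linked(a,d), linked(e,d), on(e), ready(a), ready(e)}
3. swap(e)  →  {at(a), at(e), inpos(a,a), inpos(a,e), inpos(d,a), inpos(d,e), inpos(e,e), linked(a,d), linked(e,d), linked(e,e), on(e), ready(a)}
4. swap(a)  →  {at(a), at(e), inpos(a,a), inpos(a,e), inpos(d,a), inpos(d,e), inpos(e,e), linked(a,a), linked(a,d), linked(e,d), linked(e,e), on(a), on(e)}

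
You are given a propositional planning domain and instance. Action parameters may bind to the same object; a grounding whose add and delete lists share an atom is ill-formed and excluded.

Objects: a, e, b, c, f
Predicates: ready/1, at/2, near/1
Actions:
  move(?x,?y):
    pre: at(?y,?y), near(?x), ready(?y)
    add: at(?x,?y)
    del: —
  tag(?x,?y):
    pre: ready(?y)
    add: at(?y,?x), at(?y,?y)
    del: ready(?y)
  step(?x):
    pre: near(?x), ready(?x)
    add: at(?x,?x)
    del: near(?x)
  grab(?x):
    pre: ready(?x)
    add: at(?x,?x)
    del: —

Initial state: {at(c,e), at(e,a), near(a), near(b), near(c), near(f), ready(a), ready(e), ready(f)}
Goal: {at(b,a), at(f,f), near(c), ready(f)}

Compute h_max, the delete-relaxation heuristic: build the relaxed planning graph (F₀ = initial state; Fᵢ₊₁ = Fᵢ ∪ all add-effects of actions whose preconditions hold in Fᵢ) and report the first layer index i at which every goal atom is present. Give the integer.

F0 = init (9 atoms)
F1 = F0 ∪ {at(a,a), at(a,b), at(a,c), at(a,e), at(a,f), at(e,b), at(e,c), at(e,e), at(e,f), at(f,a), at(f,b), at(f,c), at(f,e), at(f,f)}  (23 atoms)
F2 = F1 ∪ {at(b,a), at(b,e), at(b,f), at(c,a), at(c,f)}  (28 atoms)
goal ⊆ F2  ⇒  h_max = 2

2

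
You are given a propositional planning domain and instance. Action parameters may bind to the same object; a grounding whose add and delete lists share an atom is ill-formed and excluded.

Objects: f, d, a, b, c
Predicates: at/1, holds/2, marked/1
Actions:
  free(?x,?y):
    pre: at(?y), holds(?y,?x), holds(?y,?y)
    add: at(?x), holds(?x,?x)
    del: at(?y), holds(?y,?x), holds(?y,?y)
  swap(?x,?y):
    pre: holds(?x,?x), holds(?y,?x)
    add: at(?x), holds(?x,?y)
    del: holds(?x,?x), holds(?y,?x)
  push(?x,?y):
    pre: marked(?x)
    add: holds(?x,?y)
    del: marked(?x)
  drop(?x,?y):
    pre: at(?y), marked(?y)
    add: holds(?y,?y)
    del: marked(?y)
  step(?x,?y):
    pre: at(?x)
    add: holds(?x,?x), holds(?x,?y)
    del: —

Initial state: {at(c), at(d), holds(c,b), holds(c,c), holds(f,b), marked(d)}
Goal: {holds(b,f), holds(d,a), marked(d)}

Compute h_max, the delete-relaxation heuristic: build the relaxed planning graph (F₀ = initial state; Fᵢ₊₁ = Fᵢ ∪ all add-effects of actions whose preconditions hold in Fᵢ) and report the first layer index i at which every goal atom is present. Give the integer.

2

F0 = init (6 atoms)
F1 = F0 ∪ {at(b), holds(b,b), holds(c,a), holds(c,d), holds(c,f), holds(d,a), holds(d,b), holds(d,c), holds(d,d), holds(d,f)}  (16 atoms)
F2 = F1 ∪ {at(a), at(f), holds(a,a), holds(b,a), holds(b,c), holds(b,d), holds(b,f), holds(f,f)}  (24 atoms)
goal ⊆ F2  ⇒  h_max = 2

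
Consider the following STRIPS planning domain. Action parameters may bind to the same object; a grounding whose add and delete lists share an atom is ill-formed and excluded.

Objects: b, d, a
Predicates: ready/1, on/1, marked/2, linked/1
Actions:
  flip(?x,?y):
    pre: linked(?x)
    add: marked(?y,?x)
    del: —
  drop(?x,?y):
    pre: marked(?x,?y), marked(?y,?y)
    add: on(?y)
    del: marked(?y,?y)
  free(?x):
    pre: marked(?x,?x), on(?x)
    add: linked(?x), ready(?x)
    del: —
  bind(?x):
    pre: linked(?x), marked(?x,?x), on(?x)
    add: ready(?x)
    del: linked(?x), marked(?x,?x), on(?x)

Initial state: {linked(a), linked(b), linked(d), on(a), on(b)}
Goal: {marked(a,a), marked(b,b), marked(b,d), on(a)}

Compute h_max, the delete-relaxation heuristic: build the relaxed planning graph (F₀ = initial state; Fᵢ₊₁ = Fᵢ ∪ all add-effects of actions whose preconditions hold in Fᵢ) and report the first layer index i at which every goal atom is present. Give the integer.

1

F0 = init (5 atoms)
F1 = F0 ∪ {marked(a,a), marked(a,b), marked(a,d), marked(b,a), marked(b,b), marked(b,d), marked(d,a), marked(d,b), marked(d,d)}  (14 atoms)
goal ⊆ F1  ⇒  h_max = 1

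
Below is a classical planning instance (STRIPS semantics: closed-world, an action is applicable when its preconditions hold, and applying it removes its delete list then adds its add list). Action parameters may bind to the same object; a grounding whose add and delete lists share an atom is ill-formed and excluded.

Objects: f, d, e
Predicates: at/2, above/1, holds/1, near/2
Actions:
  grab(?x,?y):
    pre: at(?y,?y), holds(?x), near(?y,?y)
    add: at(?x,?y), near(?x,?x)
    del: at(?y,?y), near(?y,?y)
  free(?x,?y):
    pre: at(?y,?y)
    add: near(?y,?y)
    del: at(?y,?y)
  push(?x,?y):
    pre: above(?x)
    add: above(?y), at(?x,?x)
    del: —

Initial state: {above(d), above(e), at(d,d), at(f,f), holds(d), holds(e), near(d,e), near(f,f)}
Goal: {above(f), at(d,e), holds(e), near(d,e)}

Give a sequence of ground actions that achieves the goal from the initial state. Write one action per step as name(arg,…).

1. grab(e,f)  →  {above(d), above(e), at(d,d), at(e,f), holds(d), holds(e), near(d,e), near(e,e)}
2. push(e,f)  →  {above(d), above(e), above(f), at(d,d), at(e,e), at(e,f), holds(d), holds(e), near(d,e), near(e,e)}
3. grab(d,e)  →  {above(d), above(e), above(f), at(d,d), at(d,e), at(e,f), holds(d), holds(e), near(d,d), near(d,e)}

grab(e,f); push(e,f); grab(d,e)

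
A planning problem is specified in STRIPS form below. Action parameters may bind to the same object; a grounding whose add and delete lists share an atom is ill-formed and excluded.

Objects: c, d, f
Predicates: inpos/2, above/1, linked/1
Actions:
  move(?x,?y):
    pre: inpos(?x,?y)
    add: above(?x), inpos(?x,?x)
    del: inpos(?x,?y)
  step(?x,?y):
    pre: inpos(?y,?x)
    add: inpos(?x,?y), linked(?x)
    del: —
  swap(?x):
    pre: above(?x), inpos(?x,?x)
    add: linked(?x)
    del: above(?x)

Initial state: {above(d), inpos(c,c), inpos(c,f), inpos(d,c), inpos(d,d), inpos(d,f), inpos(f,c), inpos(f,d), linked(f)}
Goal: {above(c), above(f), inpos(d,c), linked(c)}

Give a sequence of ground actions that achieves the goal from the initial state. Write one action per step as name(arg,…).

move(c,f); move(f,c); step(c,c)

1. move(c,f)  →  {above(c), above(d), inpos(c,c), inpos(d,c), inpos(d,d), inpos(d,f), inpos(f,c), inpos(f,d), linked(f)}
2. move(f,c)  →  {above(c), above(d), above(f), inpos(c,c), inpos(d,c), inpos(d,d), inpos(d,f), inpos(f,d), inpos(f,f), linked(f)}
3. step(c,c)  →  {above(c), above(d), above(f), inpos(c,c), inpos(d,c), inpos(d,d), inpos(d,f), inpos(f,d), inpos(f,f), linked(c), linked(f)}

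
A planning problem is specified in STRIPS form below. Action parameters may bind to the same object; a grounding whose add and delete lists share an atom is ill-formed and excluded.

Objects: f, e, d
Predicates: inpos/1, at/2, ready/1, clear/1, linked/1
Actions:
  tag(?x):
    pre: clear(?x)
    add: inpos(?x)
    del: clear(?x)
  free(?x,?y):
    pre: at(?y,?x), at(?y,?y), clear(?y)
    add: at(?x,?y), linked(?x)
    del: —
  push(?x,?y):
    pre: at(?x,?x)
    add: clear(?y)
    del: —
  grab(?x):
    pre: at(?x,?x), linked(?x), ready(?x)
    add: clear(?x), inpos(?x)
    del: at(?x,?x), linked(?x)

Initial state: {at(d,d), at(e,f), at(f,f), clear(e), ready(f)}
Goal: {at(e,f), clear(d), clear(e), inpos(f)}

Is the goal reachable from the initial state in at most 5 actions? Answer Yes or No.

Yes

1. push(f,f)  →  {at(d,d), at(e,f), at(f,f), clear(e), clear(f), ready(f)}
2. tag(f)  →  {at(d,d), at(e,f), at(f,f), clear(e), inpos(f), ready(f)}
3. push(f,d)  →  {at(d,d), at(e,f), at(f,f), clear(d), clear(e), inpos(f), ready(f)}
optimal plan length = 3; 3 ≤ 5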